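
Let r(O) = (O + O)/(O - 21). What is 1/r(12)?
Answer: -3/8 ≈ -0.37500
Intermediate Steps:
r(O) = 2*O/(-21 + O) (r(O) = (2*O)/(-21 + O) = 2*O/(-21 + O))
1/r(12) = 1/(2*12/(-21 + 12)) = 1/(2*12/(-9)) = 1/(2*12*(-1/9)) = 1/(-8/3) = -3/8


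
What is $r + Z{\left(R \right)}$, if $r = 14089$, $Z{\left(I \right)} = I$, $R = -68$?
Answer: $14021$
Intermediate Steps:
$r + Z{\left(R \right)} = 14089 - 68 = 14021$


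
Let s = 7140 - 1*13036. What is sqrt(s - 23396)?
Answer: 2*I*sqrt(7323) ≈ 171.15*I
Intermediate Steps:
s = -5896 (s = 7140 - 13036 = -5896)
sqrt(s - 23396) = sqrt(-5896 - 23396) = sqrt(-29292) = 2*I*sqrt(7323)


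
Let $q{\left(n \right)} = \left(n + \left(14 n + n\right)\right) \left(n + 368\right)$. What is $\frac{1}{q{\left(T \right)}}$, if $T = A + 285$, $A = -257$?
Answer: $\frac{1}{177408} \approx 5.6367 \cdot 10^{-6}$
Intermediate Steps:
$T = 28$ ($T = -257 + 285 = 28$)
$q{\left(n \right)} = 16 n \left(368 + n\right)$ ($q{\left(n \right)} = \left(n + 15 n\right) \left(368 + n\right) = 16 n \left(368 + n\right)$)
$\frac{1}{q{\left(T \right)}} = \frac{1}{16 \cdot 28 \left(368 + 28\right)} = \frac{1}{16 \cdot 28 \cdot 396} = \frac{1}{177408}$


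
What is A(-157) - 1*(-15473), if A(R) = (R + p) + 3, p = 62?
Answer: 15381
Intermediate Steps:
A(R) = 65 + R (A(R) = (R + 62) + 3 = (62 + R) + 3 = 65 + R)
A(-157) - 1*(-15473) = (65 - 157) - 1*(-15473) = -92 + 15473 = 15381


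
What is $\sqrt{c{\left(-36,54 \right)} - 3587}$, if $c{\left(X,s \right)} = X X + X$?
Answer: $i \sqrt{2327} \approx 48.239 i$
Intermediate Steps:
$c{\left(X,s \right)} = X + X^{2}$ ($c{\left(X,s \right)} = X^{2} + X = X + X^{2}$)
$\sqrt{c{\left(-36,54 \right)} - 3587} = \sqrt{- 36 \left(1 - 36\right) - 3587} = \sqrt{\left(-36\right) \left(-35\right) - 3587} = \sqrt{1260 - 3587} = \sqrt{-2327} = i \sqrt{2327}$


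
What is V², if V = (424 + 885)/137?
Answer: 1713481/18769 ≈ 91.293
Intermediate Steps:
V = 1309/137 (V = 1309*(1/137) = 1309/137 ≈ 9.5547)
V² = (1309/137)² = 1713481/18769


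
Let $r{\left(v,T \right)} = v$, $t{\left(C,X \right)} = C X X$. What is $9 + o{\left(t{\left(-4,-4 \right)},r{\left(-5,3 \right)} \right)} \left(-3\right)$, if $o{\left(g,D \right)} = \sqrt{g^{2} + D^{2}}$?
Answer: $9 - 3 \sqrt{4121} \approx -183.58$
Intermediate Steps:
$t{\left(C,X \right)} = C X^{2}$
$o{\left(g,D \right)} = \sqrt{D^{2} + g^{2}}$
$9 + o{\left(t{\left(-4,-4 \right)},r{\left(-5,3 \right)} \right)} \left(-3\right) = 9 + \sqrt{\left(-5\right)^{2} + \left(- 4 \left(-4\right)^{2}\right)^{2}} \left(-3\right) = 9 + \sqrt{25 + \left(\left(-4\right) 16\right)^{2}} \left(-3\right) = 9 + \sqrt{25 + \left(-64\right)^{2}} \left(-3\right) = 9 + \sqrt{25 + 4096} \left(-3\right) = 9 + \sqrt{4121} \left(-3\right) = 9 - 3 \sqrt{4121}$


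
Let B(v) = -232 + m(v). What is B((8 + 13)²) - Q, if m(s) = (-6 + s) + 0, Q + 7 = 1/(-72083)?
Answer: 15137431/72083 ≈ 210.00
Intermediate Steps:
Q = -504582/72083 (Q = -7 + 1/(-72083) = -7 - 1/72083 = -504582/72083 ≈ -7.0000)
m(s) = -6 + s
B(v) = -238 + v (B(v) = -232 + (-6 + v) = -238 + v)
B((8 + 13)²) - Q = (-238 + (8 + 13)²) - 1*(-504582/72083) = (-238 + 21²) + 504582/72083 = (-238 + 441) + 504582/72083 = 203 + 504582/72083 = 15137431/72083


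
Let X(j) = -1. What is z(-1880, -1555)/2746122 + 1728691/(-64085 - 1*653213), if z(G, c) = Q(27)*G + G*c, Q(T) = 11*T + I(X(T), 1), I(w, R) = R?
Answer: -508684407437/328297969726 ≈ -1.5495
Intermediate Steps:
Q(T) = 1 + 11*T (Q(T) = 11*T + 1 = 1 + 11*T)
z(G, c) = 298*G + G*c (z(G, c) = (1 + 11*27)*G + G*c = (1 + 297)*G + G*c = 298*G + G*c)
z(-1880, -1555)/2746122 + 1728691/(-64085 - 1*653213) = -1880*(298 - 1555)/2746122 + 1728691/(-64085 - 1*653213) = -1880*(-1257)*(1/2746122) + 1728691/(-64085 - 653213) = 2363160*(1/2746122) + 1728691/(-717298) = 393860/457687 + 1728691*(-1/717298) = 393860/457687 - 1728691/717298 = -508684407437/328297969726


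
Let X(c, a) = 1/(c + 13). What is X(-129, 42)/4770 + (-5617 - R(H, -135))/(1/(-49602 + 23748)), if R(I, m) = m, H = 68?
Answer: 78422944404959/553320 ≈ 1.4173e+8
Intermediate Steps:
X(c, a) = 1/(13 + c)
X(-129, 42)/4770 + (-5617 - R(H, -135))/(1/(-49602 + 23748)) = 1/((13 - 129)*4770) + (-5617 - 1*(-135))/(1/(-49602 + 23748)) = (1/4770)/(-116) + (-5617 + 135)/(1/(-25854)) = -1/116*1/4770 - 5482/(-1/25854) = -1/553320 - 5482*(-25854) = -1/553320 + 141731628 = 78422944404959/553320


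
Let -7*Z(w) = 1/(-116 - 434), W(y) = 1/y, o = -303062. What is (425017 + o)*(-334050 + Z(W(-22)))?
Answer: -31369082143109/770 ≈ -4.0739e+10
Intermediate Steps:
Z(w) = 1/3850 (Z(w) = -1/(7*(-116 - 434)) = -⅐/(-550) = -⅐*(-1/550) = 1/3850)
(425017 + o)*(-334050 + Z(W(-22))) = (425017 - 303062)*(-334050 + 1/3850) = 121955*(-1286092499/3850) = -31369082143109/770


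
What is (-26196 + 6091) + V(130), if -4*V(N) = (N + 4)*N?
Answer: -24460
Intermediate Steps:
V(N) = -N*(4 + N)/4 (V(N) = -(N + 4)*N/4 = -(4 + N)*N/4 = -N*(4 + N)/4)
(-26196 + 6091) + V(130) = (-26196 + 6091) - ¼*130*(4 + 130) = -20105 - ¼*130*134 = -20105 - 4355 = -24460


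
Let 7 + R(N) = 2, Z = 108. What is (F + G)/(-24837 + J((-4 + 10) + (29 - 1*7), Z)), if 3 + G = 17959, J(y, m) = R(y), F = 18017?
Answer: -35973/24842 ≈ -1.4481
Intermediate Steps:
R(N) = -5 (R(N) = -7 + 2 = -5)
J(y, m) = -5
G = 17956 (G = -3 + 17959 = 17956)
(F + G)/(-24837 + J((-4 + 10) + (29 - 1*7), Z)) = (18017 + 17956)/(-24837 - 5) = 35973/(-24842) = 35973*(-1/24842) = -35973/24842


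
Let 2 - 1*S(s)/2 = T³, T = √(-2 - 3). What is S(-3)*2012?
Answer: 8048 + 20120*I*√5 ≈ 8048.0 + 44990.0*I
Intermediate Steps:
T = I*√5 (T = √(-5) = I*√5 ≈ 2.2361*I)
S(s) = 4 + 10*I*√5 (S(s) = 4 - 2*(-5*I*√5) = 4 - (-10)*I*√5 = 4 + 10*I*√5)
S(-3)*2012 = (4 + 10*I*√5)*2012 = 8048 + 20120*I*√5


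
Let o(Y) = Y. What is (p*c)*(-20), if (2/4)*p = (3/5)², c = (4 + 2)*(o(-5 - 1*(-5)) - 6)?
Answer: 2592/5 ≈ 518.40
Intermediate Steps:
c = -36 (c = (4 + 2)*((-5 - 1*(-5)) - 6) = 6*((-5 + 5) - 6) = 6*(0 - 6) = 6*(-6) = -36)
p = 18/25 (p = 2*(3/5)² = 2*(3*(⅕))² = 2*(⅗)² = 2*(9/25) = 18/25 ≈ 0.72000)
(p*c)*(-20) = ((18/25)*(-36))*(-20) = -648/25*(-20) = 2592/5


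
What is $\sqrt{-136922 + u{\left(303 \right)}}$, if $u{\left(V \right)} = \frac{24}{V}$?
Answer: $\frac{i \sqrt{1396740514}}{101} \approx 370.03 i$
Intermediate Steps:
$\sqrt{-136922 + u{\left(303 \right)}} = \sqrt{-136922 + \frac{24}{303}} = \sqrt{-136922 + 24 \cdot \frac{1}{303}} = \sqrt{-136922 + \frac{8}{101}} = \sqrt{- \frac{13829114}{101}} = \frac{i \sqrt{1396740514}}{101}$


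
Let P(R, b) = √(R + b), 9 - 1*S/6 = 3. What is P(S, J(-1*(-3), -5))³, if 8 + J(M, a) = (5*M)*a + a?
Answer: -104*I*√13 ≈ -374.98*I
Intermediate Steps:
J(M, a) = -8 + a + 5*M*a (J(M, a) = -8 + ((5*M)*a + a) = -8 + (5*M*a + a) = -8 + (a + 5*M*a) = -8 + a + 5*M*a)
S = 36 (S = 54 - 6*3 = 54 - 18 = 36)
P(S, J(-1*(-3), -5))³ = (√(36 + (-8 - 5 + 5*(-1*(-3))*(-5))))³ = (√(36 + (-8 - 5 + 5*3*(-5))))³ = (√(36 + (-8 - 5 - 75)))³ = (√(36 - 88))³ = (√(-52))³ = (2*I*√13)³ = -104*I*√13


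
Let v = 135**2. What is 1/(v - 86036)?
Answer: -1/67811 ≈ -1.4747e-5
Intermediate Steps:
v = 18225
1/(v - 86036) = 1/(18225 - 86036) = 1/(-67811) = -1/67811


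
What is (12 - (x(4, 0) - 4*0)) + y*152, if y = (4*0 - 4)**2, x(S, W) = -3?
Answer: 2447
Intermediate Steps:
y = 16 (y = (0 - 4)**2 = (-4)**2 = 16)
(12 - (x(4, 0) - 4*0)) + y*152 = (12 - (-3 - 4*0)) + 16*152 = (12 - (-3 + 0)) + 2432 = (12 - 1*(-3)) + 2432 = (12 + 3) + 2432 = 15 + 2432 = 2447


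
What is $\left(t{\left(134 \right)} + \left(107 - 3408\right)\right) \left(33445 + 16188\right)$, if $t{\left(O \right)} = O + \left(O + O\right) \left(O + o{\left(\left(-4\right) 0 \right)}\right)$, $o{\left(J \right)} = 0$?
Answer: $1625232585$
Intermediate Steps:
$t{\left(O \right)} = O + 2 O^{2}$ ($t{\left(O \right)} = O + \left(O + O\right) \left(O + 0\right) = O + 2 O O = O + 2 O^{2}$)
$\left(t{\left(134 \right)} + \left(107 - 3408\right)\right) \left(33445 + 16188\right) = \left(134 \left(1 + 2 \cdot 134\right) + \left(107 - 3408\right)\right) \left(33445 + 16188\right) = \left(134 \left(1 + 268\right) + \left(107 - 3408\right)\right) 49633 = \left(134 \cdot 269 - 3301\right) 49633 = \left(36046 - 3301\right) 49633 = 32745 \cdot 49633 = 1625232585$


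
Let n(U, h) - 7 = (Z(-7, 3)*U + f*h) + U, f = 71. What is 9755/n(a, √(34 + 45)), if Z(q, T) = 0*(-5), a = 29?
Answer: -351180/396943 + 692605*√79/396943 ≈ 14.624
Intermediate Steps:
Z(q, T) = 0
n(U, h) = 7 + U + 71*h (n(U, h) = 7 + ((0*U + 71*h) + U) = 7 + ((0 + 71*h) + U) = 7 + (71*h + U) = 7 + (U + 71*h) = 7 + U + 71*h)
9755/n(a, √(34 + 45)) = 9755/(7 + 29 + 71*√(34 + 45)) = 9755/(7 + 29 + 71*√79) = 9755/(36 + 71*√79)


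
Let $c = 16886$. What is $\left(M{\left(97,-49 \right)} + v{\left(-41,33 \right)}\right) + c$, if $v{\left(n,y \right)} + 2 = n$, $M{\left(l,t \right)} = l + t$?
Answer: $16891$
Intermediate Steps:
$v{\left(n,y \right)} = -2 + n$
$\left(M{\left(97,-49 \right)} + v{\left(-41,33 \right)}\right) + c = \left(\left(97 - 49\right) - 43\right) + 16886 = \left(48 - 43\right) + 16886 = 5 + 16886 = 16891$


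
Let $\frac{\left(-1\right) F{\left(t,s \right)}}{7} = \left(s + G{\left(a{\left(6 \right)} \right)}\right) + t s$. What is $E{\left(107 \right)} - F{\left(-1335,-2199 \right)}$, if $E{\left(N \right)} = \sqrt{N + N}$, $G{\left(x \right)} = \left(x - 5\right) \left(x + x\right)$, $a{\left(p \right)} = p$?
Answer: $20534346 + \sqrt{214} \approx 2.0534 \cdot 10^{7}$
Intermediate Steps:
$G{\left(x \right)} = 2 x \left(-5 + x\right)$ ($G{\left(x \right)} = \left(-5 + x\right) 2 x = 2 x \left(-5 + x\right)$)
$F{\left(t,s \right)} = -84 - 7 s - 7 s t$ ($F{\left(t,s \right)} = - 7 \left(\left(s + 2 \cdot 6 \left(-5 + 6\right)\right) + t s\right) = - 7 \left(\left(s + 2 \cdot 6 \cdot 1\right) + s t\right) = - 7 \left(\left(s + 12\right) + s t\right) = - 7 \left(\left(12 + s\right) + s t\right) = - 7 \left(12 + s + s t\right) = -84 - 7 s - 7 s t$)
$E{\left(N \right)} = \sqrt{2} \sqrt{N}$ ($E{\left(N \right)} = \sqrt{2 N} = \sqrt{2} \sqrt{N}$)
$E{\left(107 \right)} - F{\left(-1335,-2199 \right)} = \sqrt{2} \sqrt{107} - \left(-84 - -15393 - \left(-15393\right) \left(-1335\right)\right) = \sqrt{214} - \left(-84 + 15393 - 20549655\right) = \sqrt{214} - -20534346 = \sqrt{214} + 20534346 = 20534346 + \sqrt{214}$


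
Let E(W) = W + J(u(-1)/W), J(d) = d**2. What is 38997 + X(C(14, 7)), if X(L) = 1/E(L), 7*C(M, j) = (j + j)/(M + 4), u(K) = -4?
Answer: 454900014/11665 ≈ 38997.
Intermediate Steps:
C(M, j) = 2*j/(7*(4 + M)) (C(M, j) = ((j + j)/(M + 4))/7 = ((2*j)/(4 + M))/7 = (2*j/(4 + M))/7 = 2*j/(7*(4 + M)))
E(W) = W + 16/W**2 (E(W) = W + (-4/W)**2 = W + 16/W**2)
X(L) = 1/(L + 16/L**2)
38997 + X(C(14, 7)) = 38997 + ((2/7)*7/(4 + 14))**2/(16 + ((2/7)*7/(4 + 14))**3) = 38997 + ((2/7)*7/18)**2/(16 + ((2/7)*7/18)**3) = 38997 + ((2/7)*7*(1/18))**2/(16 + ((2/7)*7*(1/18))**3) = 38997 + (1/9)**2/(16 + (1/9)**3) = 38997 + 1/(81*(16 + 1/729)) = 38997 + 1/(81*(11665/729)) = 38997 + (1/81)*(729/11665) = 38997 + 9/11665 = 454900014/11665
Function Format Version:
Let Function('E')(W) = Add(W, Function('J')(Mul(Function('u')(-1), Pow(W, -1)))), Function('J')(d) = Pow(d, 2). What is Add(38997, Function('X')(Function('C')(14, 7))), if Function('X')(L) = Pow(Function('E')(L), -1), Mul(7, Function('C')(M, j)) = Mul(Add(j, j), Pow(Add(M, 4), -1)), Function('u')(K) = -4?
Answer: Rational(454900014, 11665) ≈ 38997.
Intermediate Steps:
Function('C')(M, j) = Mul(Rational(2, 7), j, Pow(Add(4, M), -1)) (Function('C')(M, j) = Mul(Rational(1, 7), Mul(Add(j, j), Pow(Add(M, 4), -1))) = Mul(Rational(1, 7), Mul(Mul(2, j), Pow(Add(4, M), -1))) = Mul(Rational(1, 7), Mul(2, j, Pow(Add(4, M), -1))) = Mul(Rational(2, 7), j, Pow(Add(4, M), -1)))
Function('E')(W) = Add(W, Mul(16, Pow(W, -2))) (Function('E')(W) = Add(W, Pow(Mul(-4, Pow(W, -1)), 2)) = Add(W, Mul(16, Pow(W, -2))))
Function('X')(L) = Pow(Add(L, Mul(16, Pow(L, -2))), -1)
Add(38997, Function('X')(Function('C')(14, 7))) = Add(38997, Mul(Pow(Mul(Rational(2, 7), 7, Pow(Add(4, 14), -1)), 2), Pow(Add(16, Pow(Mul(Rational(2, 7), 7, Pow(Add(4, 14), -1)), 3)), -1))) = Add(38997, Mul(Pow(Mul(Rational(2, 7), 7, Pow(18, -1)), 2), Pow(Add(16, Pow(Mul(Rational(2, 7), 7, Pow(18, -1)), 3)), -1))) = Add(38997, Mul(Pow(Mul(Rational(2, 7), 7, Rational(1, 18)), 2), Pow(Add(16, Pow(Mul(Rational(2, 7), 7, Rational(1, 18)), 3)), -1))) = Add(38997, Mul(Pow(Rational(1, 9), 2), Pow(Add(16, Pow(Rational(1, 9), 3)), -1))) = Add(38997, Mul(Rational(1, 81), Pow(Add(16, Rational(1, 729)), -1))) = Add(38997, Mul(Rational(1, 81), Pow(Rational(11665, 729), -1))) = Add(38997, Mul(Rational(1, 81), Rational(729, 11665))) = Add(38997, Rational(9, 11665)) = Rational(454900014, 11665)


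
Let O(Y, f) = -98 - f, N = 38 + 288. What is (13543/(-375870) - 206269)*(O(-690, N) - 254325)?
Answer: 1795525203648107/34170 ≈ 5.2547e+10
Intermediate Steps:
N = 326
(13543/(-375870) - 206269)*(O(-690, N) - 254325) = (13543/(-375870) - 206269)*((-98 - 1*326) - 254325) = (13543*(-1/375870) - 206269)*((-98 - 326) - 254325) = (-13543/375870 - 206269)*(-424 - 254325) = -77530342573/375870*(-254749) = 1795525203648107/34170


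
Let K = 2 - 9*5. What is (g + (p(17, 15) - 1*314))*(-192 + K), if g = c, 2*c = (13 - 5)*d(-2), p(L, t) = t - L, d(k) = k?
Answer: 76140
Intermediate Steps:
K = -43 (K = 2 - 45 = -43)
c = -8 (c = ((13 - 5)*(-2))/2 = (8*(-2))/2 = (1/2)*(-16) = -8)
g = -8
(g + (p(17, 15) - 1*314))*(-192 + K) = (-8 + ((15 - 1*17) - 1*314))*(-192 - 43) = (-8 + ((15 - 17) - 314))*(-235) = (-8 + (-2 - 314))*(-235) = (-8 - 316)*(-235) = -324*(-235) = 76140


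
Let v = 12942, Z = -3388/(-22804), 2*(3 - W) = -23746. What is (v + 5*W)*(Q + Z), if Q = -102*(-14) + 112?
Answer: 635015148614/5701 ≈ 1.1139e+8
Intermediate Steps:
W = 11876 (W = 3 - ½*(-23746) = 3 + 11873 = 11876)
Z = 847/5701 (Z = -3388*(-1/22804) = 847/5701 ≈ 0.14857)
Q = 1540 (Q = 1428 + 112 = 1540)
(v + 5*W)*(Q + Z) = (12942 + 5*11876)*(1540 + 847/5701) = (12942 + 59380)*(8780387/5701) = 72322*(8780387/5701) = 635015148614/5701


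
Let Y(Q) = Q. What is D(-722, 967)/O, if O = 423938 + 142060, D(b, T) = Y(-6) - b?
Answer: 2/1581 ≈ 0.0012650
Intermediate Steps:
D(b, T) = -6 - b
O = 565998
D(-722, 967)/O = (-6 - 1*(-722))/565998 = (-6 + 722)*(1/565998) = 716*(1/565998) = 2/1581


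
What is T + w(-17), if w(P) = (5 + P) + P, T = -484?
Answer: -513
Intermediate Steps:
w(P) = 5 + 2*P
T + w(-17) = -484 + (5 + 2*(-17)) = -484 + (5 - 34) = -484 - 29 = -513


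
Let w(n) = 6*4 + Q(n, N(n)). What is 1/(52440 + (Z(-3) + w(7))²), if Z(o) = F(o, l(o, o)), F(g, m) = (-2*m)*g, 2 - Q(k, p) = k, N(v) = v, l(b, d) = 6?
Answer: 1/55465 ≈ 1.8029e-5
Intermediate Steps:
Q(k, p) = 2 - k
w(n) = 26 - n (w(n) = 6*4 + (2 - n) = 24 + (2 - n) = 26 - n)
F(g, m) = -2*g*m
Z(o) = -12*o (Z(o) = -2*o*6 = -12*o)
1/(52440 + (Z(-3) + w(7))²) = 1/(52440 + (-12*(-3) + (26 - 1*7))²) = 1/(52440 + (36 + (26 - 7))²) = 1/(52440 + (36 + 19)²) = 1/(52440 + 55²) = 1/(52440 + 3025) = 1/55465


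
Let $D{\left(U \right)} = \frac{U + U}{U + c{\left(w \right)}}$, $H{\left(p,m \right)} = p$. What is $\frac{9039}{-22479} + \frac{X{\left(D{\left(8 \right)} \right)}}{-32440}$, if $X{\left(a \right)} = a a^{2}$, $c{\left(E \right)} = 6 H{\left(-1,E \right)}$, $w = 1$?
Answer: $- \frac{12697267}{30384115} \approx -0.41789$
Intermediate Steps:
$c{\left(E \right)} = -6$ ($c{\left(E \right)} = 6 \left(-1\right) = -6$)
$D{\left(U \right)} = \frac{2 U}{-6 + U}$ ($D{\left(U \right)} = \frac{U + U}{U - 6} = \frac{2 U}{-6 + U}$)
$X{\left(a \right)} = a^{3}$
$\frac{9039}{-22479} + \frac{X{\left(D{\left(8 \right)} \right)}}{-32440} = \frac{9039}{-22479} + \frac{\left(2 \cdot 8 \frac{1}{-6 + 8}\right)^{3}}{-32440} = 9039 \left(- \frac{1}{22479}\right) + \left(2 \cdot 8 \cdot \frac{1}{2}\right)^{3} \left(- \frac{1}{32440}\right) = - \frac{3013}{7493} + \left(2 \cdot 8 \cdot \frac{1}{2}\right)^{3} \left(- \frac{1}{32440}\right) = - \frac{3013}{7493} + 8^{3} \left(- \frac{1}{32440}\right) = - \frac{3013}{7493} + 512 \left(- \frac{1}{32440}\right) = - \frac{3013}{7493} - \frac{64}{4055} = - \frac{12697267}{30384115}$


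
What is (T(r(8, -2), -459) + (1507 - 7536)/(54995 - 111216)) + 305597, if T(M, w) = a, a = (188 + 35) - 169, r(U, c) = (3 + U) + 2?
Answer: 17184010900/56221 ≈ 3.0565e+5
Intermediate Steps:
r(U, c) = 5 + U
a = 54 (a = 223 - 169 = 54)
T(M, w) = 54
(T(r(8, -2), -459) + (1507 - 7536)/(54995 - 111216)) + 305597 = (54 + (1507 - 7536)/(54995 - 111216)) + 305597 = (54 - 6029/(-56221)) + 305597 = (54 - 6029*(-1/56221)) + 305597 = (54 + 6029/56221) + 305597 = 3041963/56221 + 305597 = 17184010900/56221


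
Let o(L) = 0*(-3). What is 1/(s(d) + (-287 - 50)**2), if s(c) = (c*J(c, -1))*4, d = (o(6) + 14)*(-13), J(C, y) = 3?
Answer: 1/111385 ≈ 8.9779e-6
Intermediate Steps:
o(L) = 0
d = -182 (d = (0 + 14)*(-13) = 14*(-13) = -182)
s(c) = 12*c (s(c) = (c*3)*4 = (3*c)*4 = 12*c)
1/(s(d) + (-287 - 50)**2) = 1/(12*(-182) + (-287 - 50)**2) = 1/(-2184 + (-337)**2) = 1/(-2184 + 113569) = 1/111385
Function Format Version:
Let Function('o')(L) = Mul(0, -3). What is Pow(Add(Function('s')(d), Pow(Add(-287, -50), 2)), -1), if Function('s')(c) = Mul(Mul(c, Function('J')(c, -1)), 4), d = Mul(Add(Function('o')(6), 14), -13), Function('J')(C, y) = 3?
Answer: Rational(1, 111385) ≈ 8.9779e-6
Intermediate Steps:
Function('o')(L) = 0
d = -182 (d = Mul(Add(0, 14), -13) = Mul(14, -13) = -182)
Function('s')(c) = Mul(12, c) (Function('s')(c) = Mul(Mul(c, 3), 4) = Mul(Mul(3, c), 4) = Mul(12, c))
Pow(Add(Function('s')(d), Pow(Add(-287, -50), 2)), -1) = Pow(Add(Mul(12, -182), Pow(Add(-287, -50), 2)), -1) = Pow(Add(-2184, Pow(-337, 2)), -1) = Pow(Add(-2184, 113569), -1) = Pow(111385, -1) = Rational(1, 111385)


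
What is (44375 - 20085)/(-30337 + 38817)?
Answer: 2429/848 ≈ 2.8644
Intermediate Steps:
(44375 - 20085)/(-30337 + 38817) = 24290/8480 = 24290*(1/8480) = 2429/848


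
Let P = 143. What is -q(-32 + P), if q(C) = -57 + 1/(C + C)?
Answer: 12653/222 ≈ 56.995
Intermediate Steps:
q(C) = -57 + 1/(2*C)
-q(-32 + P) = -(-57 + 1/(2*(-32 + 143))) = -(-57 + (1/2)/111) = -(-57 + (1/2)*(1/111)) = -(-57 + 1/222) = -1*(-12653/222) = 12653/222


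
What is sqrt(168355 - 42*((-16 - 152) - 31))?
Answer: sqrt(176713) ≈ 420.37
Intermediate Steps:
sqrt(168355 - 42*((-16 - 152) - 31)) = sqrt(168355 - 42*(-168 - 31)) = sqrt(168355 - 42*(-199)) = sqrt(168355 + 8358) = sqrt(176713)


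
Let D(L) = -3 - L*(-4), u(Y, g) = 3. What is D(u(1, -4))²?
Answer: 81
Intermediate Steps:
D(L) = -3 + 4*L (D(L) = -3 - (-4)*L = -3 + 4*L)
D(u(1, -4))² = (-3 + 4*3)² = (-3 + 12)² = 9² = 81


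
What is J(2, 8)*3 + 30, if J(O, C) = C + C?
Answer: 78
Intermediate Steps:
J(O, C) = 2*C
J(2, 8)*3 + 30 = (2*8)*3 + 30 = 16*3 + 30 = 48 + 30 = 78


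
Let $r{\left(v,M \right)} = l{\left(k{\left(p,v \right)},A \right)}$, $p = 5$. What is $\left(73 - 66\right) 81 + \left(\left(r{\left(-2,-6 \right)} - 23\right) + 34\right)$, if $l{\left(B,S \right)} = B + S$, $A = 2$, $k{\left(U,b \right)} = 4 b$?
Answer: $572$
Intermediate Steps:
$r{\left(v,M \right)} = 2 + 4 v$ ($r{\left(v,M \right)} = 4 v + 2 = 2 + 4 v$)
$\left(73 - 66\right) 81 + \left(\left(r{\left(-2,-6 \right)} - 23\right) + 34\right) = \left(73 - 66\right) 81 + \left(\left(\left(2 + 4 \left(-2\right)\right) - 23\right) + 34\right) = \left(73 - 66\right) 81 + \left(\left(\left(2 - 8\right) - 23\right) + 34\right) = 7 \cdot 81 + \left(\left(-6 - 23\right) + 34\right) = 567 + \left(-29 + 34\right) = 567 + 5 = 572$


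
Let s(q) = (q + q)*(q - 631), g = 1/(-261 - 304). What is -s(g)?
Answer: -713032/319225 ≈ -2.2336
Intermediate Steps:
g = -1/565 (g = 1/(-565) = -1/565 ≈ -0.0017699)
s(q) = 2*q*(-631 + q) (s(q) = (2*q)*(-631 + q) = 2*q*(-631 + q))
-s(g) = -2*(-1)*(-631 - 1/565)/565 = -2*(-1)*(-356516)/(565*565) = -1*713032/319225 = -713032/319225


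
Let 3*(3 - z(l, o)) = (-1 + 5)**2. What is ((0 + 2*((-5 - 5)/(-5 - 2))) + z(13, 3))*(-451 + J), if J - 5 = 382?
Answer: -704/21 ≈ -33.524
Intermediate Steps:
J = 387 (J = 5 + 382 = 387)
z(l, o) = -7/3 (z(l, o) = 3 - (-1 + 5)**2/3 = 3 - 1/3*4**2 = 3 - 1/3*16 = 3 - 16/3 = -7/3)
((0 + 2*((-5 - 5)/(-5 - 2))) + z(13, 3))*(-451 + J) = ((0 + 2*((-5 - 5)/(-5 - 2))) - 7/3)*(-451 + 387) = ((0 + 2*(-10/(-7))) - 7/3)*(-64) = ((0 + 2*(-10*(-1/7))) - 7/3)*(-64) = ((0 + 2*(10/7)) - 7/3)*(-64) = ((0 + 20/7) - 7/3)*(-64) = (20/7 - 7/3)*(-64) = (11/21)*(-64) = -704/21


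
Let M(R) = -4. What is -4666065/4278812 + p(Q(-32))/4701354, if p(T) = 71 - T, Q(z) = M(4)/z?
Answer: -2089192389639/1915829515376 ≈ -1.0905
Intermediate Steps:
Q(z) = -4/z
-4666065/4278812 + p(Q(-32))/4701354 = -4666065/4278812 + (71 - (-4)/(-32))/4701354 = -4666065*1/4278812 + (71 - (-4)*(-1)/32)*(1/4701354) = -4666065/4278812 + (71 - 1*⅛)*(1/4701354) = -4666065/4278812 + (71 - ⅛)*(1/4701354) = -4666065/4278812 + (567/8)*(1/4701354) = -4666065/4278812 + 27/1790992 = -2089192389639/1915829515376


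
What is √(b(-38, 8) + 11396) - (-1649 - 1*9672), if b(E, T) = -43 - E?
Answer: 11321 + √11391 ≈ 11428.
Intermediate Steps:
√(b(-38, 8) + 11396) - (-1649 - 1*9672) = √((-43 - 1*(-38)) + 11396) - (-1649 - 1*9672) = √((-43 + 38) + 11396) - (-1649 - 9672) = √(-5 + 11396) - 1*(-11321) = √11391 + 11321 = 11321 + √11391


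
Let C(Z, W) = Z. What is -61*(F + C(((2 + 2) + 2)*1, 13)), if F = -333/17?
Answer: 14091/17 ≈ 828.88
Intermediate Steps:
F = -333/17 (F = -333*1/17 = -333/17 ≈ -19.588)
-61*(F + C(((2 + 2) + 2)*1, 13)) = -61*(-333/17 + ((2 + 2) + 2)*1) = -61*(-333/17 + (4 + 2)*1) = -61*(-333/17 + 6*1) = -61*(-333/17 + 6) = -61*(-231/17) = 14091/17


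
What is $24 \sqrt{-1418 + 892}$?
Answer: $24 i \sqrt{526} \approx 550.43 i$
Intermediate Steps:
$24 \sqrt{-1418 + 892} = 24 \sqrt{-526} = 24 i \sqrt{526}$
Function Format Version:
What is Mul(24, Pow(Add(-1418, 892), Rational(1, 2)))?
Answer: Mul(24, I, Pow(526, Rational(1, 2))) ≈ Mul(550.43, I)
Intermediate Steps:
Mul(24, Pow(Add(-1418, 892), Rational(1, 2))) = Mul(24, Pow(-526, Rational(1, 2))) = Mul(24, Mul(I, Pow(526, Rational(1, 2)))) = Mul(24, I, Pow(526, Rational(1, 2)))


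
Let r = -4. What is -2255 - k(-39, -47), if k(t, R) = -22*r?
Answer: -2343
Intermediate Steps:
k(t, R) = 88 (k(t, R) = -22*(-4) = 88)
-2255 - k(-39, -47) = -2255 - 1*88 = -2255 - 88 = -2343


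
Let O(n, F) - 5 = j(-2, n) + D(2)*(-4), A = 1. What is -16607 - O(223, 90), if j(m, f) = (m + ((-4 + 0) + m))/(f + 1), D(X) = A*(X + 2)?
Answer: -464687/28 ≈ -16596.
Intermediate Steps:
D(X) = 2 + X (D(X) = 1*(X + 2) = 1*(2 + X) = 2 + X)
j(m, f) = (-4 + 2*m)/(1 + f) (j(m, f) = (m + (-4 + m))/(1 + f) = (-4 + 2*m)/(1 + f))
O(n, F) = -11 - 8/(1 + n) (O(n, F) = 5 + (2*(-2 - 2)/(1 + n) + (2 + 2)*(-4)) = 5 + (2*(-4)/(1 + n) + 4*(-4)) = 5 + (-8/(1 + n) - 16) = 5 + (-16 - 8/(1 + n)) = -11 - 8/(1 + n))
-16607 - O(223, 90) = -16607 - (-19 - 11*223)/(1 + 223) = -16607 - (-19 - 2453)/224 = -16607 - (-2472)/224 = -16607 - 1*(-309/28) = -16607 + 309/28 = -464687/28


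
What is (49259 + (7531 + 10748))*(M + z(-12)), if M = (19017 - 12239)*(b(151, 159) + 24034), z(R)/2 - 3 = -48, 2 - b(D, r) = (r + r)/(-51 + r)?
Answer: 99015006456010/9 ≈ 1.1002e+13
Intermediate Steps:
b(D, r) = 2 - 2*r/(-51 + r) (b(D, r) = 2 - (r + r)/(-51 + r) = 2 - 2*r/(-51 + r))
z(R) = -90 (z(R) = 6 + 2*(-48) = 6 - 96 = -90)
M = 1466064455/9 (M = (19017 - 12239)*(-102/(-51 + 159) + 24034) = 6778*(-102/108 + 24034) = 6778*(-102*1/108 + 24034) = 6778*(-17/18 + 24034) = 6778*(432595/18) = 1466064455/9 ≈ 1.6290e+8)
(49259 + (7531 + 10748))*(M + z(-12)) = (49259 + (7531 + 10748))*(1466064455/9 - 90) = (49259 + 18279)*(1466063645/9) = 67538*(1466063645/9) = 99015006456010/9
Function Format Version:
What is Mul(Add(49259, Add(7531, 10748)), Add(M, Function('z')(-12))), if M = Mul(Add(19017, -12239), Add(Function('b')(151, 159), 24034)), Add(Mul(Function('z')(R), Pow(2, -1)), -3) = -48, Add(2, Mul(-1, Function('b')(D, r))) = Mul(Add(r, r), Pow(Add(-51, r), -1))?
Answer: Rational(99015006456010, 9) ≈ 1.1002e+13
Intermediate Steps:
Function('b')(D, r) = Add(2, Mul(-2, r, Pow(Add(-51, r), -1))) (Function('b')(D, r) = Add(2, Mul(-1, Mul(Add(r, r), Pow(Add(-51, r), -1)))) = Add(2, Mul(-1, Mul(Mul(2, r), Pow(Add(-51, r), -1)))) = Add(2, Mul(-1, Mul(2, r, Pow(Add(-51, r), -1)))) = Add(2, Mul(-2, r, Pow(Add(-51, r), -1))))
Function('z')(R) = -90 (Function('z')(R) = Add(6, Mul(2, -48)) = Add(6, -96) = -90)
M = Rational(1466064455, 9) (M = Mul(Add(19017, -12239), Add(Mul(-102, Pow(Add(-51, 159), -1)), 24034)) = Mul(6778, Add(Mul(-102, Pow(108, -1)), 24034)) = Mul(6778, Add(Mul(-102, Rational(1, 108)), 24034)) = Mul(6778, Add(Rational(-17, 18), 24034)) = Mul(6778, Rational(432595, 18)) = Rational(1466064455, 9) ≈ 1.6290e+8)
Mul(Add(49259, Add(7531, 10748)), Add(M, Function('z')(-12))) = Mul(Add(49259, Add(7531, 10748)), Add(Rational(1466064455, 9), -90)) = Mul(Add(49259, 18279), Rational(1466063645, 9)) = Mul(67538, Rational(1466063645, 9)) = Rational(99015006456010, 9)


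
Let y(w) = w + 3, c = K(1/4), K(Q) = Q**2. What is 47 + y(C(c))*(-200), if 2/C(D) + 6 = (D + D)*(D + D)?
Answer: -186199/383 ≈ -486.16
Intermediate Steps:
c = 1/16 (c = (1/4)**2 = 1/16 ≈ 0.062500)
C(D) = 2/(-6 + 4*D**2) (C(D) = 2/(-6 + (D + D)*(D + D)) = 2/(-6 + (2*D)*(2*D)) = 2/(-6 + 4*D**2))
y(w) = 3 + w
47 + y(C(c))*(-200) = 47 + (3 + 1/(-3 + 2*(1/16)**2))*(-200) = 47 + (3 + 1/(-3 + 2*(1/256)))*(-200) = 47 + (3 + 1/(-3 + 1/128))*(-200) = 47 + (3 + 1/(-383/128))*(-200) = 47 + (3 - 128/383)*(-200) = 47 + (1021/383)*(-200) = 47 - 204200/383 = -186199/383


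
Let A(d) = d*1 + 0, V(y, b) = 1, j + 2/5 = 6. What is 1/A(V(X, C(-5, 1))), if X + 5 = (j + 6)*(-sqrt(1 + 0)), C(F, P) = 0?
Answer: 1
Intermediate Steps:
j = 28/5 (j = -2/5 + 6 = 28/5 ≈ 5.6000)
X = -83/5 (X = -5 + (28/5 + 6)*(-sqrt(1 + 0)) = -5 + 58*(-sqrt(1))/5 = -5 + 58*(-1*1)/5 = -5 + (58/5)*(-1) = -5 - 58/5 = -83/5 ≈ -16.600)
A(d) = d (A(d) = d + 0 = d)
1/A(V(X, C(-5, 1))) = 1/1 = 1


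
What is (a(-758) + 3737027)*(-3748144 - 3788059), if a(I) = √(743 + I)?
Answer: -28162994088481 - 7536203*I*√15 ≈ -2.8163e+13 - 2.9188e+7*I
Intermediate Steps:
(a(-758) + 3737027)*(-3748144 - 3788059) = (√(743 - 758) + 3737027)*(-3748144 - 3788059) = (√(-15) + 3737027)*(-7536203) = (I*√15 + 3737027)*(-7536203) = (3737027 + I*√15)*(-7536203) = -28162994088481 - 7536203*I*√15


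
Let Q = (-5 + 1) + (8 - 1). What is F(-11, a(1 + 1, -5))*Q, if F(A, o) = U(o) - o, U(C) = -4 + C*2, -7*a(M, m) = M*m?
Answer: -54/7 ≈ -7.7143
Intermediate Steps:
a(M, m) = -M*m/7
U(C) = -4 + 2*C
Q = 3 (Q = -4 + 7 = 3)
F(A, o) = -4 + o (F(A, o) = (-4 + 2*o) - o = -4 + o)
F(-11, a(1 + 1, -5))*Q = (-4 - ⅐*(1 + 1)*(-5))*3 = (-4 - ⅐*2*(-5))*3 = (-4 + 10/7)*3 = -18/7*3 = -54/7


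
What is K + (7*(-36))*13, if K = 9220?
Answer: 5944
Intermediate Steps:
K + (7*(-36))*13 = 9220 + (7*(-36))*13 = 9220 - 252*13 = 9220 - 3276 = 5944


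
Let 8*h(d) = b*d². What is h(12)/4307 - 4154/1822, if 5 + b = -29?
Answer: -9503171/3923677 ≈ -2.4220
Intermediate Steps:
b = -34 (b = -5 - 29 = -34)
h(d) = -17*d²/4 (h(d) = (-34*d²)/8 = -17*d²/4)
h(12)/4307 - 4154/1822 = -17/4*12²/4307 - 4154/1822 = -17/4*144*(1/4307) - 4154*1/1822 = -612*1/4307 - 2077/911 = -612/4307 - 2077/911 = -9503171/3923677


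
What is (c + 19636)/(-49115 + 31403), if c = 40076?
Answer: -1244/369 ≈ -3.3713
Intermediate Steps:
(c + 19636)/(-49115 + 31403) = (40076 + 19636)/(-49115 + 31403) = 59712/(-17712) = 59712*(-1/17712) = -1244/369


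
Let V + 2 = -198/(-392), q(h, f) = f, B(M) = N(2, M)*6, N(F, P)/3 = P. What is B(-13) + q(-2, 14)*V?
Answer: -3569/14 ≈ -254.93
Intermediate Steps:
N(F, P) = 3*P
B(M) = 18*M (B(M) = (3*M)*6 = 18*M)
V = -293/196 (V = -2 - 198/(-392) = -2 - 198*(-1/392) = -2 + 99/196 = -293/196 ≈ -1.4949)
B(-13) + q(-2, 14)*V = 18*(-13) + 14*(-293/196) = -234 - 293/14 = -3569/14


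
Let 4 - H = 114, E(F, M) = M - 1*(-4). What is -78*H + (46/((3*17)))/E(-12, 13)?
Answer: 7438906/867 ≈ 8580.0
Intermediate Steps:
E(F, M) = 4 + M (E(F, M) = M + 4 = 4 + M)
H = -110 (H = 4 - 1*114 = 4 - 114 = -110)
-78*H + (46/((3*17)))/E(-12, 13) = -78*(-110) + (46/((3*17)))/(4 + 13) = 8580 + (46/51)/17 = 8580 + (46*(1/51))*(1/17) = 8580 + (46/51)*(1/17) = 8580 + 46/867 = 7438906/867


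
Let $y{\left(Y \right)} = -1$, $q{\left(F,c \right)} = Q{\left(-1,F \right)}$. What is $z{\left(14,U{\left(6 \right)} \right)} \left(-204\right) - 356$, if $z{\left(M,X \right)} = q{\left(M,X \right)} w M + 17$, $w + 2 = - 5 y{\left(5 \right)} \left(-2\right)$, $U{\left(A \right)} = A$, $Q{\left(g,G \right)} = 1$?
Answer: $30448$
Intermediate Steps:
$q{\left(F,c \right)} = 1$
$w = -12$ ($w = -2 + \left(-5\right) \left(-1\right) \left(-2\right) = -2 + 5 \left(-2\right) = -2 - 10 = -12$)
$z{\left(M,X \right)} = 17 - 12 M$ ($z{\left(M,X \right)} = 1 \left(-12\right) M + 17 = - 12 M + 17 = 17 - 12 M$)
$z{\left(14,U{\left(6 \right)} \right)} \left(-204\right) - 356 = \left(17 - 168\right) \left(-204\right) - 356 = \left(-151\right) \left(-204\right) - 356 = 30804 - 356 = 30448$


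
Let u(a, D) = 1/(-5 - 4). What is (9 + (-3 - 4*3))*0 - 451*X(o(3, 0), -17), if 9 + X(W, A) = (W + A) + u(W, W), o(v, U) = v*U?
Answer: 105985/9 ≈ 11776.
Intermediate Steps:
u(a, D) = -⅑ (u(a, D) = 1/(-9) = -⅑)
o(v, U) = U*v
X(W, A) = -82/9 + A + W (X(W, A) = -9 + ((W + A) - ⅑) = -9 + ((A + W) - ⅑) = -9 + (-⅑ + A + W) = -82/9 + A + W)
(9 + (-3 - 4*3))*0 - 451*X(o(3, 0), -17) = (9 + (-3 - 4*3))*0 - 451*(-82/9 - 17 + 0*3) = (9 + (-3 - 12))*0 - 451*(-82/9 - 17 + 0) = (9 - 15)*0 - 451*(-235/9) = -6*0 + 105985/9 = 0 + 105985/9 = 105985/9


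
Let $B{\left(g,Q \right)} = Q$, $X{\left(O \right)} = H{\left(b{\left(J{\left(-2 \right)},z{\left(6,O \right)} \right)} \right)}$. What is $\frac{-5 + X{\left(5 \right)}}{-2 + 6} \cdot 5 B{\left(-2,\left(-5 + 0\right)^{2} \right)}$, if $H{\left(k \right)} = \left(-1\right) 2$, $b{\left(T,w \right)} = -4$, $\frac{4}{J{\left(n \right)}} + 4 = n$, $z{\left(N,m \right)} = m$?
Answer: $- \frac{875}{4} \approx -218.75$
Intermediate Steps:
$J{\left(n \right)} = \frac{4}{-4 + n}$
$H{\left(k \right)} = -2$
$X{\left(O \right)} = -2$
$\frac{-5 + X{\left(5 \right)}}{-2 + 6} \cdot 5 B{\left(-2,\left(-5 + 0\right)^{2} \right)} = \frac{-5 - 2}{-2 + 6} \cdot 5 \left(-5 + 0\right)^{2} = - \frac{7}{4} \cdot 5 \left(-5\right)^{2} = \left(-7\right) \frac{1}{4} \cdot 5 \cdot 25 = \left(- \frac{7}{4}\right) 5 \cdot 25 = \left(- \frac{35}{4}\right) 25 = - \frac{875}{4}$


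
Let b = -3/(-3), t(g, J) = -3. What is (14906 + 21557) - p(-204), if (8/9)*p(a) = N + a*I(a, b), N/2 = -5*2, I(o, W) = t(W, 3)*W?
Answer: 35797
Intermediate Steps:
b = 1 (b = -3*(-⅓) = 1)
I(o, W) = -3*W
N = -20 (N = 2*(-5*2) = 2*(-10) = -20)
p(a) = -45/2 - 27*a/8 (p(a) = 9*(-20 + a*(-3*1))/8 = 9*(-20 + a*(-3))/8 = 9*(-20 - 3*a)/8 = -45/2 - 27*a/8)
(14906 + 21557) - p(-204) = (14906 + 21557) - (-45/2 - 27/8*(-204)) = 36463 - (-45/2 + 1377/2) = 36463 - 1*666 = 36463 - 666 = 35797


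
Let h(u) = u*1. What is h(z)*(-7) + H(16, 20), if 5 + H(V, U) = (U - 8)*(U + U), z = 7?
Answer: 426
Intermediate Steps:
h(u) = u
H(V, U) = -5 + 2*U*(-8 + U) (H(V, U) = -5 + (U - 8)*(U + U) = -5 + (-8 + U)*(2*U) = -5 + 2*U*(-8 + U))
h(z)*(-7) + H(16, 20) = 7*(-7) + (-5 - 16*20 + 2*20²) = -49 + (-5 - 320 + 2*400) = -49 + (-5 - 320 + 800) = -49 + 475 = 426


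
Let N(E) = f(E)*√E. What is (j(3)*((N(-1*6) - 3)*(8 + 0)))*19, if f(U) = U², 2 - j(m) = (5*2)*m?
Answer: 12768 - 153216*I*√6 ≈ 12768.0 - 3.753e+5*I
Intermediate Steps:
j(m) = 2 - 10*m (j(m) = 2 - 5*2*m = 2 - 10*m)
N(E) = E^(5/2) (N(E) = E²*√E = E^(5/2))
(j(3)*((N(-1*6) - 3)*(8 + 0)))*19 = ((2 - 10*3)*(((-1*6)^(5/2) - 3)*(8 + 0)))*19 = ((2 - 30)*(((-6)^(5/2) - 3)*8))*19 = -28*(36*I*√6 - 3)*8*19 = -28*(-3 + 36*I*√6)*8*19 = -28*(-24 + 288*I*√6)*19 = (672 - 8064*I*√6)*19 = 12768 - 153216*I*√6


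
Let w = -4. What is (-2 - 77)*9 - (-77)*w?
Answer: -1019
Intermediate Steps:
(-2 - 77)*9 - (-77)*w = (-2 - 77)*9 - (-77)*(-4) = -79*9 - 1*308 = -711 - 308 = -1019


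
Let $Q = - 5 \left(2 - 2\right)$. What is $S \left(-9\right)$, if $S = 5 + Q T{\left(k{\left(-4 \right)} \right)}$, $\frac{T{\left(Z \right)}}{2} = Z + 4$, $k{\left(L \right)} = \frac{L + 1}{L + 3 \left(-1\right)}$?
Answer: $-45$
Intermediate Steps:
$k{\left(L \right)} = \frac{1 + L}{-3 + L}$ ($k{\left(L \right)} = \frac{1 + L}{L - 3} = \frac{1 + L}{-3 + L}$)
$T{\left(Z \right)} = 8 + 2 Z$ ($T{\left(Z \right)} = 2 \left(Z + 4\right) = 2 \left(4 + Z\right) = 8 + 2 Z$)
$Q = 0$ ($Q = - 5 \left(2 - 2\right) = \left(-5\right) 0 = 0$)
$S = 5$ ($S = 5 + 0 \left(8 + 2 \frac{1 - 4}{-3 - 4}\right) = 5 + 0 \left(8 + 2 \frac{1}{-7} \left(-3\right)\right) = 5 + 0 \left(8 + 2 \left(\left(- \frac{1}{7}\right) \left(-3\right)\right)\right) = 5 + 0 \left(8 + 2 \cdot \frac{3}{7}\right) = 5 + 0 \left(8 + \frac{6}{7}\right) = 5 + 0 \cdot \frac{62}{7} = 5 + 0 = 5$)
$S \left(-9\right) = 5 \left(-9\right) = -45$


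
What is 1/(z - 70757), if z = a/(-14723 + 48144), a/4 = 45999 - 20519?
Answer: -33421/2364667777 ≈ -1.4133e-5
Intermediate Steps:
a = 101920 (a = 4*(45999 - 20519) = 4*25480 = 101920)
z = 101920/33421 (z = 101920/(-14723 + 48144) = 101920/33421 ≈ 3.0496)
1/(z - 70757) = 1/(101920/33421 - 70757) = 1/(-2364667777/33421) = -33421/2364667777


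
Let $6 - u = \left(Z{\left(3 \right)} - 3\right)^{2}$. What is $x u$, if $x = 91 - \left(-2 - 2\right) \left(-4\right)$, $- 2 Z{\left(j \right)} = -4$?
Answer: $375$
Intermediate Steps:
$Z{\left(j \right)} = 2$ ($Z{\left(j \right)} = \left(- \frac{1}{2}\right) \left(-4\right) = 2$)
$u = 5$ ($u = 6 - \left(2 - 3\right)^{2} = 6 - \left(-1\right)^{2} = 6 - 1 = 5$)
$x = 75$ ($x = 91 - \left(-2 + \left(-2 + 0\right)\right) \left(-4\right) = 91 - \left(-2 - 2\right) \left(-4\right) = 91 - \left(-4\right) \left(-4\right) = 91 - 16 = 75$)
$x u = 75 \cdot 5 = 375$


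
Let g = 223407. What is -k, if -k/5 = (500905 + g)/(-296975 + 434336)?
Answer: 3621560/137361 ≈ 26.365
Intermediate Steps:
k = -3621560/137361 (k = -5*(500905 + 223407)/(-296975 + 434336) = -3621560/137361 ≈ -26.365)
-k = -1*(-3621560/137361) = 3621560/137361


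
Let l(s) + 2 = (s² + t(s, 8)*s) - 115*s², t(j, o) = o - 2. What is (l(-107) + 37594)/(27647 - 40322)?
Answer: 1268236/12675 ≈ 100.06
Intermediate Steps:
t(j, o) = -2 + o
l(s) = -2 - 114*s² + 6*s (l(s) = -2 + ((s² + (-2 + 8)*s) - 115*s²) = -2 + ((s² + 6*s) - 115*s²) = -2 + (-114*s² + 6*s) = -2 - 114*s² + 6*s)
(l(-107) + 37594)/(27647 - 40322) = ((-2 - 114*(-107)² + 6*(-107)) + 37594)/(27647 - 40322) = ((-2 - 114*11449 - 642) + 37594)/(-12675) = ((-2 - 1305186 - 642) + 37594)*(-1/12675) = (-1305830 + 37594)*(-1/12675) = -1268236*(-1/12675) = 1268236/12675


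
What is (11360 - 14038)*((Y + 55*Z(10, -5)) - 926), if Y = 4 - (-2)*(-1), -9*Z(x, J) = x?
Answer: 23743148/9 ≈ 2.6381e+6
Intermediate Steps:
Z(x, J) = -x/9
Y = 2 (Y = 4 - 2*1 = 4 - 2 = 2)
(11360 - 14038)*((Y + 55*Z(10, -5)) - 926) = (11360 - 14038)*((2 + 55*(-1/9*10)) - 926) = -2678*((2 + 55*(-10/9)) - 926) = -2678*((2 - 550/9) - 926) = -2678*(-532/9 - 926) = -2678*(-8866/9) = 23743148/9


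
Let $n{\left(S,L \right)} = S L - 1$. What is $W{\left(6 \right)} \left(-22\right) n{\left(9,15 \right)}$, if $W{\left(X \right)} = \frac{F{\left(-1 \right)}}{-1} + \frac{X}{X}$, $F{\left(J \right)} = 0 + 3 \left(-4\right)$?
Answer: $-38324$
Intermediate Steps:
$n{\left(S,L \right)} = -1 + L S$ ($n{\left(S,L \right)} = L S - 1 = -1 + L S$)
$F{\left(J \right)} = -12$ ($F{\left(J \right)} = 0 - 12 = -12$)
$W{\left(X \right)} = 13$ ($W{\left(X \right)} = - \frac{12}{-1} + \frac{X}{X} = \left(-12\right) \left(-1\right) + 1 = 12 + 1 = 13$)
$W{\left(6 \right)} \left(-22\right) n{\left(9,15 \right)} = 13 \left(-22\right) \left(-1 + 15 \cdot 9\right) = - 286 \left(-1 + 135\right) = \left(-286\right) 134 = -38324$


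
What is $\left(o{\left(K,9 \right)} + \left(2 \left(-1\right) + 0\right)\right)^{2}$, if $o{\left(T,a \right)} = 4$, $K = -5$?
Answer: $4$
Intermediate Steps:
$\left(o{\left(K,9 \right)} + \left(2 \left(-1\right) + 0\right)\right)^{2} = \left(4 + \left(2 \left(-1\right) + 0\right)\right)^{2} = \left(4 + \left(-2 + 0\right)\right)^{2} = \left(4 - 2\right)^{2} = 2^{2} = 4$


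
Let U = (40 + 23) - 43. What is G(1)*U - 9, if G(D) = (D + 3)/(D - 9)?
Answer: -19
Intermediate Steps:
G(D) = (3 + D)/(-9 + D)
U = 20 (U = 63 - 43 = 20)
G(1)*U - 9 = ((3 + 1)/(-9 + 1))*20 - 9 = (4/(-8))*20 - 9 = -⅛*4*20 - 9 = -½*20 - 9 = -10 - 9 = -19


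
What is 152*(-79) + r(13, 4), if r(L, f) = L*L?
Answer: -11839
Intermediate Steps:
r(L, f) = L²
152*(-79) + r(13, 4) = 152*(-79) + 13² = -12008 + 169 = -11839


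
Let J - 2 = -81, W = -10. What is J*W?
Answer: 790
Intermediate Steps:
J = -79 (J = 2 - 81 = -79)
J*W = -79*(-10) = 790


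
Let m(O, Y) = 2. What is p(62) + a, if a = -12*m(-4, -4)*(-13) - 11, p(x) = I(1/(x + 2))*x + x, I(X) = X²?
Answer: 743455/2048 ≈ 363.02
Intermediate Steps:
p(x) = x + x/(2 + x)² (p(x) = (1/(x + 2))²*x + x = (1/(2 + x))²*x + x = x/(2 + x)² + x = x + x/(2 + x)²)
a = 301 (a = -12*2*(-13) - 11 = -24*(-13) - 11 = 312 - 11 = 301)
p(62) + a = (62 + 62/(2 + 62)²) + 301 = (62 + 62/64²) + 301 = (62 + 62*(1/4096)) + 301 = (62 + 31/2048) + 301 = 127007/2048 + 301 = 743455/2048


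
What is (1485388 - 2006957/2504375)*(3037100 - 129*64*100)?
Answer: 65813648477586756/20035 ≈ 3.2849e+12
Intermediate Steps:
(1485388 - 2006957/2504375)*(3037100 - 129*64*100) = (1485388 - 2006957*1/2504375)*(3037100 - 8256*100) = (1485388 - 2006957/2504375)*(3037100 - 825600) = (3719966565543/2504375)*2211500 = 65813648477586756/20035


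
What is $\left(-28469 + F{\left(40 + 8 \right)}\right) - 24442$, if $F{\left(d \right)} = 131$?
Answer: $-52780$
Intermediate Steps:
$\left(-28469 + F{\left(40 + 8 \right)}\right) - 24442 = \left(-28469 + 131\right) - 24442 = -28338 - 24442 = -52780$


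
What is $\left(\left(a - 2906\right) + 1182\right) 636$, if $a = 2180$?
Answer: $290016$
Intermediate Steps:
$\left(\left(a - 2906\right) + 1182\right) 636 = \left(\left(2180 - 2906\right) + 1182\right) 636 = \left(-726 + 1182\right) 636 = 456 \cdot 636 = 290016$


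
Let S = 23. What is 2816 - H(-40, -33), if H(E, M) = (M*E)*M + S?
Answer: 46353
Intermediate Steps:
H(E, M) = 23 + E*M**2 (H(E, M) = (M*E)*M + 23 = (E*M)*M + 23 = E*M**2 + 23 = 23 + E*M**2)
2816 - H(-40, -33) = 2816 - (23 - 40*(-33)**2) = 2816 - (23 - 40*1089) = 2816 - (23 - 43560) = 2816 - 1*(-43537) = 2816 + 43537 = 46353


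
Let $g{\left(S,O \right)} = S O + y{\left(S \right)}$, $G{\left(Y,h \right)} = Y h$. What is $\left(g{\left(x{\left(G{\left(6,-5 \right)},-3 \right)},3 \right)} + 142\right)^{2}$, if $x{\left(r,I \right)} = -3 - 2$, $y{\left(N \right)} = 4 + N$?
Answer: $15876$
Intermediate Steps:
$x{\left(r,I \right)} = -5$ ($x{\left(r,I \right)} = -3 - 2 = -5$)
$g{\left(S,O \right)} = 4 + S + O S$ ($g{\left(S,O \right)} = S O + \left(4 + S\right) = O S + \left(4 + S\right) = 4 + S + O S$)
$\left(g{\left(x{\left(G{\left(6,-5 \right)},-3 \right)},3 \right)} + 142\right)^{2} = \left(\left(4 - 5 + 3 \left(-5\right)\right) + 142\right)^{2} = \left(\left(4 - 5 - 15\right) + 142\right)^{2} = \left(-16 + 142\right)^{2} = 126^{2} = 15876$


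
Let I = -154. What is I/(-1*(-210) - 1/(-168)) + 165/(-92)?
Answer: -8201589/3245852 ≈ -2.5268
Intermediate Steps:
I/(-1*(-210) - 1/(-168)) + 165/(-92) = -154/(-1*(-210) - 1/(-168)) + 165/(-92) = -154/(210 - 1*(-1/168)) + 165*(-1/92) = -154/(210 + 1/168) - 165/92 = -154/35281/168 - 165/92 = -154*168/35281 - 165/92 = -25872/35281 - 165/92 = -8201589/3245852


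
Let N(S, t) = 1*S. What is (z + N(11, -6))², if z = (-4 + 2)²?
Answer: 225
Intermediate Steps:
N(S, t) = S
z = 4 (z = (-2)² = 4)
(z + N(11, -6))² = (4 + 11)² = 15² = 225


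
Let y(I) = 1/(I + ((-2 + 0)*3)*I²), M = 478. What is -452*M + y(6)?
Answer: -45371761/210 ≈ -2.1606e+5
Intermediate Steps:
y(I) = 1/(I - 6*I²) (y(I) = 1/(I + (-2*3)*I²) = 1/(I - 6*I²))
-452*M + y(6) = -452*478 - 1/(6*(-1 + 6*6)) = -216056 - 1*⅙/(-1 + 36) = -216056 - 1*⅙/35 = -216056 - 1*⅙*1/35 = -216056 - 1/210 = -45371761/210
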